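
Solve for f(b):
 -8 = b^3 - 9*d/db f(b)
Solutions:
 f(b) = C1 + b^4/36 + 8*b/9


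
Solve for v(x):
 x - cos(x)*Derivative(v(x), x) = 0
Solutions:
 v(x) = C1 + Integral(x/cos(x), x)


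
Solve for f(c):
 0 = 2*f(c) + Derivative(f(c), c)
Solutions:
 f(c) = C1*exp(-2*c)


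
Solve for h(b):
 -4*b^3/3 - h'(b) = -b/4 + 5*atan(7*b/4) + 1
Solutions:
 h(b) = C1 - b^4/3 + b^2/8 - 5*b*atan(7*b/4) - b + 10*log(49*b^2 + 16)/7


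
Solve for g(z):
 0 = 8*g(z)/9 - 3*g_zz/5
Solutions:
 g(z) = C1*exp(-2*sqrt(30)*z/9) + C2*exp(2*sqrt(30)*z/9)


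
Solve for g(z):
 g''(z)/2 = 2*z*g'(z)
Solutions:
 g(z) = C1 + C2*erfi(sqrt(2)*z)


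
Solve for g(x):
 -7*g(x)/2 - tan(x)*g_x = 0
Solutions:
 g(x) = C1/sin(x)^(7/2)


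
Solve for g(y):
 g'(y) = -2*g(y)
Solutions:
 g(y) = C1*exp(-2*y)


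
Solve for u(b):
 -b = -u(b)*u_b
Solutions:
 u(b) = -sqrt(C1 + b^2)
 u(b) = sqrt(C1 + b^2)


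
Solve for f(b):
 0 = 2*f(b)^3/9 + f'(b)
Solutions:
 f(b) = -3*sqrt(2)*sqrt(-1/(C1 - 2*b))/2
 f(b) = 3*sqrt(2)*sqrt(-1/(C1 - 2*b))/2


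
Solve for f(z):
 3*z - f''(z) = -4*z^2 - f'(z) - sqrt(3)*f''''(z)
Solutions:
 f(z) = C1 + C2*exp(z*(2*6^(1/3)/(sqrt(81 - 4*sqrt(3)) + 9)^(1/3) + 2^(2/3)*3^(1/6)*(sqrt(81 - 4*sqrt(3)) + 9)^(1/3))/12)*sin(z*(-6^(2/3)*(sqrt(81 - 4*sqrt(3)) + 9)^(1/3) + 2*2^(1/3)*3^(5/6)/(sqrt(81 - 4*sqrt(3)) + 9)^(1/3))/12) + C3*exp(z*(2*6^(1/3)/(sqrt(81 - 4*sqrt(3)) + 9)^(1/3) + 2^(2/3)*3^(1/6)*(sqrt(81 - 4*sqrt(3)) + 9)^(1/3))/12)*cos(z*(-6^(2/3)*(sqrt(81 - 4*sqrt(3)) + 9)^(1/3) + 2*2^(1/3)*3^(5/6)/(sqrt(81 - 4*sqrt(3)) + 9)^(1/3))/12) + C4*exp(-z*(2*6^(1/3)/(sqrt(81 - 4*sqrt(3)) + 9)^(1/3) + 2^(2/3)*3^(1/6)*(sqrt(81 - 4*sqrt(3)) + 9)^(1/3))/6) - 4*z^3/3 - 11*z^2/2 - 11*z


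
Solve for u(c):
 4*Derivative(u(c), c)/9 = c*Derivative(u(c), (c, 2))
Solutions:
 u(c) = C1 + C2*c^(13/9)


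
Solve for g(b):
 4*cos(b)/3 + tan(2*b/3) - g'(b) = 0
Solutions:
 g(b) = C1 - 3*log(cos(2*b/3))/2 + 4*sin(b)/3


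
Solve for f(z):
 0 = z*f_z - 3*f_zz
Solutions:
 f(z) = C1 + C2*erfi(sqrt(6)*z/6)


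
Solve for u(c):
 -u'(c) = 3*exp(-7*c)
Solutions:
 u(c) = C1 + 3*exp(-7*c)/7


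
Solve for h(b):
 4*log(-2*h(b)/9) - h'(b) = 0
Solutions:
 -Integral(1/(log(-_y) - 2*log(3) + log(2)), (_y, h(b)))/4 = C1 - b


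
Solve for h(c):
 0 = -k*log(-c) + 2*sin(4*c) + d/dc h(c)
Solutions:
 h(c) = C1 + c*k*(log(-c) - 1) + cos(4*c)/2


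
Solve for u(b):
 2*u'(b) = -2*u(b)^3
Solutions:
 u(b) = -sqrt(2)*sqrt(-1/(C1 - b))/2
 u(b) = sqrt(2)*sqrt(-1/(C1 - b))/2


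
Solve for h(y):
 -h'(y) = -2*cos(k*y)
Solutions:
 h(y) = C1 + 2*sin(k*y)/k


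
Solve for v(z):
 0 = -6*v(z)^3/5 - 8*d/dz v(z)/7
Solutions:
 v(z) = -sqrt(10)*sqrt(-1/(C1 - 21*z))
 v(z) = sqrt(10)*sqrt(-1/(C1 - 21*z))


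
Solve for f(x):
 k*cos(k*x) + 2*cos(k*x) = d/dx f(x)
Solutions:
 f(x) = C1 + sin(k*x) + 2*sin(k*x)/k


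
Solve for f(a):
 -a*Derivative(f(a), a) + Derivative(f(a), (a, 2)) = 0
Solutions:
 f(a) = C1 + C2*erfi(sqrt(2)*a/2)


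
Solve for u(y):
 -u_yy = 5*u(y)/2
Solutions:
 u(y) = C1*sin(sqrt(10)*y/2) + C2*cos(sqrt(10)*y/2)


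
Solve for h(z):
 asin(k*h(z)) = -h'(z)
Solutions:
 Integral(1/asin(_y*k), (_y, h(z))) = C1 - z


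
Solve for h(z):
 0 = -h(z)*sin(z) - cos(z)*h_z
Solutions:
 h(z) = C1*cos(z)


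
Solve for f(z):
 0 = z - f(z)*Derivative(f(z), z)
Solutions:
 f(z) = -sqrt(C1 + z^2)
 f(z) = sqrt(C1 + z^2)


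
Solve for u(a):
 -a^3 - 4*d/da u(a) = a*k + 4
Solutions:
 u(a) = C1 - a^4/16 - a^2*k/8 - a


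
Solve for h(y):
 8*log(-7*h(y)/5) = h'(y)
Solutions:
 -Integral(1/(log(-_y) - log(5) + log(7)), (_y, h(y)))/8 = C1 - y


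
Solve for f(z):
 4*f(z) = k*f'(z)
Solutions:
 f(z) = C1*exp(4*z/k)


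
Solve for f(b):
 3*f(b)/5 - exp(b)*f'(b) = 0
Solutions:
 f(b) = C1*exp(-3*exp(-b)/5)


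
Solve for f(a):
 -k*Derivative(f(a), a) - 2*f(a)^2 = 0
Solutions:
 f(a) = k/(C1*k + 2*a)


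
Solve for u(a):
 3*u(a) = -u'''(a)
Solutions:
 u(a) = C3*exp(-3^(1/3)*a) + (C1*sin(3^(5/6)*a/2) + C2*cos(3^(5/6)*a/2))*exp(3^(1/3)*a/2)


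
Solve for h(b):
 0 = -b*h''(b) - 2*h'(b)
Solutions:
 h(b) = C1 + C2/b


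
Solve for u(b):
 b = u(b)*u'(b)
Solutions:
 u(b) = -sqrt(C1 + b^2)
 u(b) = sqrt(C1 + b^2)


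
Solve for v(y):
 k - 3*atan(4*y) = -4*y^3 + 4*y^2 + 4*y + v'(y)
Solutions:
 v(y) = C1 + k*y + y^4 - 4*y^3/3 - 2*y^2 - 3*y*atan(4*y) + 3*log(16*y^2 + 1)/8


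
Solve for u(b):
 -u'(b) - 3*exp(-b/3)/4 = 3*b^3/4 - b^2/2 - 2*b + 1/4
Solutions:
 u(b) = C1 - 3*b^4/16 + b^3/6 + b^2 - b/4 + 9*exp(-b/3)/4


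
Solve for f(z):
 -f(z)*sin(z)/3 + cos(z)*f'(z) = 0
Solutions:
 f(z) = C1/cos(z)^(1/3)


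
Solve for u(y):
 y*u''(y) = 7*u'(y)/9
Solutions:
 u(y) = C1 + C2*y^(16/9)


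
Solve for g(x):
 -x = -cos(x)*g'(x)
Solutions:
 g(x) = C1 + Integral(x/cos(x), x)


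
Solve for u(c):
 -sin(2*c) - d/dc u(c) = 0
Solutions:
 u(c) = C1 + cos(2*c)/2


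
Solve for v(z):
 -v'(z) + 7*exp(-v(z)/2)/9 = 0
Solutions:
 v(z) = 2*log(C1 + 7*z/18)


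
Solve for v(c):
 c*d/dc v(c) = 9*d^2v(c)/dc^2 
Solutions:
 v(c) = C1 + C2*erfi(sqrt(2)*c/6)


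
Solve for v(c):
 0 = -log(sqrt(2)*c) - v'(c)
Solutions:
 v(c) = C1 - c*log(c) - c*log(2)/2 + c


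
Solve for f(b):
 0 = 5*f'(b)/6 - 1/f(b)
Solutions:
 f(b) = -sqrt(C1 + 60*b)/5
 f(b) = sqrt(C1 + 60*b)/5


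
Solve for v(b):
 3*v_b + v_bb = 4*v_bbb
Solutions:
 v(b) = C1 + C2*exp(-3*b/4) + C3*exp(b)


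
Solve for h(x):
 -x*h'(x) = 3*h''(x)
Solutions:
 h(x) = C1 + C2*erf(sqrt(6)*x/6)


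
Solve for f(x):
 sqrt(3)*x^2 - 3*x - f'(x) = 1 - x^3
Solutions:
 f(x) = C1 + x^4/4 + sqrt(3)*x^3/3 - 3*x^2/2 - x


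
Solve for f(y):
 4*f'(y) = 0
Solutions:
 f(y) = C1


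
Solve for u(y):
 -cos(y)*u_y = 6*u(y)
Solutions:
 u(y) = C1*(sin(y)^3 - 3*sin(y)^2 + 3*sin(y) - 1)/(sin(y)^3 + 3*sin(y)^2 + 3*sin(y) + 1)


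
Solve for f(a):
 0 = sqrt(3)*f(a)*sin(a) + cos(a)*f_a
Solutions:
 f(a) = C1*cos(a)^(sqrt(3))


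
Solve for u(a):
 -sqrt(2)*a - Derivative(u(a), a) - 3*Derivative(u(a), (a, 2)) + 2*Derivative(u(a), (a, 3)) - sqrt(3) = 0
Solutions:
 u(a) = C1 + C2*exp(a*(3 - sqrt(17))/4) + C3*exp(a*(3 + sqrt(17))/4) - sqrt(2)*a^2/2 - sqrt(3)*a + 3*sqrt(2)*a


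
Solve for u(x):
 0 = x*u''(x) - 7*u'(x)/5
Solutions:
 u(x) = C1 + C2*x^(12/5)


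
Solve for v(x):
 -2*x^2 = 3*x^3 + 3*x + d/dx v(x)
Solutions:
 v(x) = C1 - 3*x^4/4 - 2*x^3/3 - 3*x^2/2


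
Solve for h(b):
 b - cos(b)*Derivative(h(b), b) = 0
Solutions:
 h(b) = C1 + Integral(b/cos(b), b)


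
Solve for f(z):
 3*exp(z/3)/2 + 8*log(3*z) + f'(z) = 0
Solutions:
 f(z) = C1 - 8*z*log(z) + 8*z*(1 - log(3)) - 9*exp(z/3)/2


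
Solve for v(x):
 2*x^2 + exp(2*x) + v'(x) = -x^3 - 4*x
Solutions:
 v(x) = C1 - x^4/4 - 2*x^3/3 - 2*x^2 - exp(2*x)/2


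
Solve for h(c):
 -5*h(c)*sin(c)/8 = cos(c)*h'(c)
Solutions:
 h(c) = C1*cos(c)^(5/8)


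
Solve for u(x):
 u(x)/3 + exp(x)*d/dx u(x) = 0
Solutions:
 u(x) = C1*exp(exp(-x)/3)


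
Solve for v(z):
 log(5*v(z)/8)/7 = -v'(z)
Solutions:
 -7*Integral(1/(-log(_y) - log(5) + 3*log(2)), (_y, v(z))) = C1 - z


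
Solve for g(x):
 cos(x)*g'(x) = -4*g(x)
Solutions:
 g(x) = C1*(sin(x)^2 - 2*sin(x) + 1)/(sin(x)^2 + 2*sin(x) + 1)


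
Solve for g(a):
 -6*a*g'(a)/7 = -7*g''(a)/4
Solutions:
 g(a) = C1 + C2*erfi(2*sqrt(3)*a/7)


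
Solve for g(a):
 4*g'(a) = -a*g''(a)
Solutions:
 g(a) = C1 + C2/a^3


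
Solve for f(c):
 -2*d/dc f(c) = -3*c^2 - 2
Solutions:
 f(c) = C1 + c^3/2 + c


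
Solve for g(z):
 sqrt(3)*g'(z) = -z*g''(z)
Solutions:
 g(z) = C1 + C2*z^(1 - sqrt(3))


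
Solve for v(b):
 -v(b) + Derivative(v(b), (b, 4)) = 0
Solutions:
 v(b) = C1*exp(-b) + C2*exp(b) + C3*sin(b) + C4*cos(b)


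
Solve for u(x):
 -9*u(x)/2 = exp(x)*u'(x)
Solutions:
 u(x) = C1*exp(9*exp(-x)/2)


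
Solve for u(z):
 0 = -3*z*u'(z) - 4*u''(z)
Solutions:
 u(z) = C1 + C2*erf(sqrt(6)*z/4)


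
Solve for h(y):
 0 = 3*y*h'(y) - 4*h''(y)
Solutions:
 h(y) = C1 + C2*erfi(sqrt(6)*y/4)


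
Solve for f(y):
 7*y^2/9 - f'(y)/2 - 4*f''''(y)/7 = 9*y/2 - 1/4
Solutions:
 f(y) = C1 + C4*exp(-7^(1/3)*y/2) + 14*y^3/27 - 9*y^2/2 + y/2 + (C2*sin(sqrt(3)*7^(1/3)*y/4) + C3*cos(sqrt(3)*7^(1/3)*y/4))*exp(7^(1/3)*y/4)


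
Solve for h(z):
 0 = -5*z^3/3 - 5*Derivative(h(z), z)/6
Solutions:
 h(z) = C1 - z^4/2


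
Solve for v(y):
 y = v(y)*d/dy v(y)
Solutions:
 v(y) = -sqrt(C1 + y^2)
 v(y) = sqrt(C1 + y^2)


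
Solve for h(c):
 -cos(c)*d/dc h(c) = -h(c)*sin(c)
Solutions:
 h(c) = C1/cos(c)


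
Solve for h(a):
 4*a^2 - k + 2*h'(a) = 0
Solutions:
 h(a) = C1 - 2*a^3/3 + a*k/2


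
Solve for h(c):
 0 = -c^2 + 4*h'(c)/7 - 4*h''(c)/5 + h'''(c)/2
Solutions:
 h(c) = C1 + 7*c^3/12 + 49*c^2/20 + 1519*c/400 + (C2*sin(2*sqrt(154)*c/35) + C3*cos(2*sqrt(154)*c/35))*exp(4*c/5)


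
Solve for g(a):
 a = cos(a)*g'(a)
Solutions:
 g(a) = C1 + Integral(a/cos(a), a)


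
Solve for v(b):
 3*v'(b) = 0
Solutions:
 v(b) = C1


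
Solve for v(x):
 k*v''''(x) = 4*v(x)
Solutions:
 v(x) = C1*exp(-sqrt(2)*x*(1/k)^(1/4)) + C2*exp(sqrt(2)*x*(1/k)^(1/4)) + C3*exp(-sqrt(2)*I*x*(1/k)^(1/4)) + C4*exp(sqrt(2)*I*x*(1/k)^(1/4))


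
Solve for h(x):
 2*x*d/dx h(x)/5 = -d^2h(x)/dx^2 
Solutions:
 h(x) = C1 + C2*erf(sqrt(5)*x/5)


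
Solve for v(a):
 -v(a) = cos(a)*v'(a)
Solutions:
 v(a) = C1*sqrt(sin(a) - 1)/sqrt(sin(a) + 1)


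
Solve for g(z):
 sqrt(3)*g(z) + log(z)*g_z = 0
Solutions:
 g(z) = C1*exp(-sqrt(3)*li(z))


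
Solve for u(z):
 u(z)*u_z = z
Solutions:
 u(z) = -sqrt(C1 + z^2)
 u(z) = sqrt(C1 + z^2)


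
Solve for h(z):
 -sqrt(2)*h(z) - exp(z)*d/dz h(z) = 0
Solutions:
 h(z) = C1*exp(sqrt(2)*exp(-z))


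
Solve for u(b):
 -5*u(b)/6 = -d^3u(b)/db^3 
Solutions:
 u(b) = C3*exp(5^(1/3)*6^(2/3)*b/6) + (C1*sin(2^(2/3)*3^(1/6)*5^(1/3)*b/4) + C2*cos(2^(2/3)*3^(1/6)*5^(1/3)*b/4))*exp(-5^(1/3)*6^(2/3)*b/12)


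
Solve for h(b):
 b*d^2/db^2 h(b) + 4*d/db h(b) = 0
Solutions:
 h(b) = C1 + C2/b^3


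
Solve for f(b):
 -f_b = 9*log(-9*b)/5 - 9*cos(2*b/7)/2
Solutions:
 f(b) = C1 - 9*b*log(-b)/5 - 18*b*log(3)/5 + 9*b/5 + 63*sin(2*b/7)/4


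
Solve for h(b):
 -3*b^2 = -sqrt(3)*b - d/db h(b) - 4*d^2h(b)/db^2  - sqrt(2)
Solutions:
 h(b) = C1 + C2*exp(-b/4) + b^3 - 12*b^2 - sqrt(3)*b^2/2 - sqrt(2)*b + 4*sqrt(3)*b + 96*b


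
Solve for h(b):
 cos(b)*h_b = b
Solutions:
 h(b) = C1 + Integral(b/cos(b), b)


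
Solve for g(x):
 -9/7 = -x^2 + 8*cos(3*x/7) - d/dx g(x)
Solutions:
 g(x) = C1 - x^3/3 + 9*x/7 + 56*sin(3*x/7)/3


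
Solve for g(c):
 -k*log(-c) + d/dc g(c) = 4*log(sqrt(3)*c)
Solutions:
 g(c) = C1 + c*(k + 4)*log(c) + c*(-k + I*pi*k - 4 + 2*log(3))


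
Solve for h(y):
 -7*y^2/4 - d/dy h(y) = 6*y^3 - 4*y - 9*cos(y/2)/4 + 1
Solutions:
 h(y) = C1 - 3*y^4/2 - 7*y^3/12 + 2*y^2 - y + 9*sin(y/2)/2


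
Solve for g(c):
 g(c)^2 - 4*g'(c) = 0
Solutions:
 g(c) = -4/(C1 + c)


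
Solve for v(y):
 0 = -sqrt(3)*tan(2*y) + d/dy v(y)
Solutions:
 v(y) = C1 - sqrt(3)*log(cos(2*y))/2


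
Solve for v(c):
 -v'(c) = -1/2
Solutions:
 v(c) = C1 + c/2


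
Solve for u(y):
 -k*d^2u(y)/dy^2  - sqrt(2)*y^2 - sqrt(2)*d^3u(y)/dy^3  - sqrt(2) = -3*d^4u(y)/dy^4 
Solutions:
 u(y) = C1 + C2*y + C3*exp(sqrt(2)*y*(1 - sqrt(6*k + 1))/6) + C4*exp(sqrt(2)*y*(sqrt(6*k + 1) + 1)/6) - sqrt(2)*y^4/(12*k) + sqrt(2)*y^2*(-1/2 - 3/k - 2/k^2)/k + 2*y^3/(3*k^2)


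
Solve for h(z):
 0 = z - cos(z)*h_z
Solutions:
 h(z) = C1 + Integral(z/cos(z), z)


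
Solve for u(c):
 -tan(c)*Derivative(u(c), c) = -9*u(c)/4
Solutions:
 u(c) = C1*sin(c)^(9/4)


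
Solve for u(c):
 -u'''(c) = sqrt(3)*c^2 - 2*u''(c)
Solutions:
 u(c) = C1 + C2*c + C3*exp(2*c) + sqrt(3)*c^4/24 + sqrt(3)*c^3/12 + sqrt(3)*c^2/8


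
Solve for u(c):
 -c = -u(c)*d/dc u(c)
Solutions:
 u(c) = -sqrt(C1 + c^2)
 u(c) = sqrt(C1 + c^2)


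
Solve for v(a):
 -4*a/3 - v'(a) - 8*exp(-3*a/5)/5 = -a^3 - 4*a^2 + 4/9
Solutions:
 v(a) = C1 + a^4/4 + 4*a^3/3 - 2*a^2/3 - 4*a/9 + 8*exp(-3*a/5)/3


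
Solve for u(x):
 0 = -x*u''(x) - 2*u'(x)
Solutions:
 u(x) = C1 + C2/x


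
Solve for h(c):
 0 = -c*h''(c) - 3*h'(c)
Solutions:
 h(c) = C1 + C2/c^2


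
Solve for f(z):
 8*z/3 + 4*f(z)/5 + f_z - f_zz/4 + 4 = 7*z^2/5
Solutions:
 f(z) = C1*exp(2*z*(1 - 3*sqrt(5)/5)) + C2*exp(2*z*(1 + 3*sqrt(5)/5)) + 7*z^2/4 - 185*z/24 + 275/48


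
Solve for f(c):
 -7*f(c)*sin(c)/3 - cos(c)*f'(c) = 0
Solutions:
 f(c) = C1*cos(c)^(7/3)


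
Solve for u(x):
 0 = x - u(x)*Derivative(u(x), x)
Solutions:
 u(x) = -sqrt(C1 + x^2)
 u(x) = sqrt(C1 + x^2)


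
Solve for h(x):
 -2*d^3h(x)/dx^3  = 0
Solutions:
 h(x) = C1 + C2*x + C3*x^2


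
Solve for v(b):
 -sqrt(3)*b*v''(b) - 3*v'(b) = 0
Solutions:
 v(b) = C1 + C2*b^(1 - sqrt(3))


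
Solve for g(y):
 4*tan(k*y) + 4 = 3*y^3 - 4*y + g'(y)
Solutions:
 g(y) = C1 - 3*y^4/4 + 2*y^2 + 4*y + 4*Piecewise((-log(cos(k*y))/k, Ne(k, 0)), (0, True))


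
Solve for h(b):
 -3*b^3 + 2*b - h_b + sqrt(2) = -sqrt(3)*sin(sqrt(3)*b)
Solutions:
 h(b) = C1 - 3*b^4/4 + b^2 + sqrt(2)*b - cos(sqrt(3)*b)


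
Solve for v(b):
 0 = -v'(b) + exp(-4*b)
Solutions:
 v(b) = C1 - exp(-4*b)/4


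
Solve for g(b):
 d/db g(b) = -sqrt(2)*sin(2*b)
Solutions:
 g(b) = C1 + sqrt(2)*cos(2*b)/2


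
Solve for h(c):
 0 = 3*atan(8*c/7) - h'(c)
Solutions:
 h(c) = C1 + 3*c*atan(8*c/7) - 21*log(64*c^2 + 49)/16


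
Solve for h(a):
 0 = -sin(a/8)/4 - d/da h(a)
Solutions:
 h(a) = C1 + 2*cos(a/8)


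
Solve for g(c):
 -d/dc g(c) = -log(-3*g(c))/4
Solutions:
 -4*Integral(1/(log(-_y) + log(3)), (_y, g(c))) = C1 - c


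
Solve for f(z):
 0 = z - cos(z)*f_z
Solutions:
 f(z) = C1 + Integral(z/cos(z), z)


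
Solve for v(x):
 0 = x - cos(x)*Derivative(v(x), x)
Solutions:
 v(x) = C1 + Integral(x/cos(x), x)


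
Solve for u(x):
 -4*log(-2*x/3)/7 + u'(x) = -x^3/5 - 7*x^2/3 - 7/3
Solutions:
 u(x) = C1 - x^4/20 - 7*x^3/9 + 4*x*log(-x)/7 + x*(-61 - 12*log(3) + 12*log(2))/21


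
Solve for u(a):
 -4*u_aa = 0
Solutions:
 u(a) = C1 + C2*a


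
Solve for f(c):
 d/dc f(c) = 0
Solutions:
 f(c) = C1


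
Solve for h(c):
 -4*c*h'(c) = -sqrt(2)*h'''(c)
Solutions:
 h(c) = C1 + Integral(C2*airyai(sqrt(2)*c) + C3*airybi(sqrt(2)*c), c)


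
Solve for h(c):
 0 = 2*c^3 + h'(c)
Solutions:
 h(c) = C1 - c^4/2


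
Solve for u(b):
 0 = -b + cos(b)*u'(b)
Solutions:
 u(b) = C1 + Integral(b/cos(b), b)


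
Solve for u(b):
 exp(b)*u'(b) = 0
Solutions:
 u(b) = C1


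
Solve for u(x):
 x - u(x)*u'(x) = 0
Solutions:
 u(x) = -sqrt(C1 + x^2)
 u(x) = sqrt(C1 + x^2)


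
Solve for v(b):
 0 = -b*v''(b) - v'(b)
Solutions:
 v(b) = C1 + C2*log(b)


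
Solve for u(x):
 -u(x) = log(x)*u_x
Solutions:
 u(x) = C1*exp(-li(x))


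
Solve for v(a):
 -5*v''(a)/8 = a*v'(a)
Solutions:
 v(a) = C1 + C2*erf(2*sqrt(5)*a/5)


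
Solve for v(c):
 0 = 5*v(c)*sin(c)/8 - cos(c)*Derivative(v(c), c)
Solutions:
 v(c) = C1/cos(c)^(5/8)


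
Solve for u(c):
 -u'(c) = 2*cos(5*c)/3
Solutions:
 u(c) = C1 - 2*sin(5*c)/15


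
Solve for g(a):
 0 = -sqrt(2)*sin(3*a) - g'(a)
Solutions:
 g(a) = C1 + sqrt(2)*cos(3*a)/3


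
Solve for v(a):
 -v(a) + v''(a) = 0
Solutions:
 v(a) = C1*exp(-a) + C2*exp(a)


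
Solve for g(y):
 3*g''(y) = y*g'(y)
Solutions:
 g(y) = C1 + C2*erfi(sqrt(6)*y/6)


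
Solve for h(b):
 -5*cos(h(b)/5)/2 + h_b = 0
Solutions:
 -5*b/2 - 5*log(sin(h(b)/5) - 1)/2 + 5*log(sin(h(b)/5) + 1)/2 = C1


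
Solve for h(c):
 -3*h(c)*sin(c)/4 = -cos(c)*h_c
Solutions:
 h(c) = C1/cos(c)^(3/4)


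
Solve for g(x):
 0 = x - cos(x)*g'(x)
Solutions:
 g(x) = C1 + Integral(x/cos(x), x)


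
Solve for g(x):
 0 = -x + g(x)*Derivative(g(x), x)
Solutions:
 g(x) = -sqrt(C1 + x^2)
 g(x) = sqrt(C1 + x^2)


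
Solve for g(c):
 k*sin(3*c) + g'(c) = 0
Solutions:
 g(c) = C1 + k*cos(3*c)/3


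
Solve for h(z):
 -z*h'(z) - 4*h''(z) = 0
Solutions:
 h(z) = C1 + C2*erf(sqrt(2)*z/4)


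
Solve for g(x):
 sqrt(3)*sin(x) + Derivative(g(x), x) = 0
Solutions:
 g(x) = C1 + sqrt(3)*cos(x)


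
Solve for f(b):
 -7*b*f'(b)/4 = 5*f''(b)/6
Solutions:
 f(b) = C1 + C2*erf(sqrt(105)*b/10)


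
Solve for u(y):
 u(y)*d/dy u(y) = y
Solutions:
 u(y) = -sqrt(C1 + y^2)
 u(y) = sqrt(C1 + y^2)


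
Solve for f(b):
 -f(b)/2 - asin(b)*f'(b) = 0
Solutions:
 f(b) = C1*exp(-Integral(1/asin(b), b)/2)


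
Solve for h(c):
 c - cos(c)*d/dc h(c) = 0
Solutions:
 h(c) = C1 + Integral(c/cos(c), c)


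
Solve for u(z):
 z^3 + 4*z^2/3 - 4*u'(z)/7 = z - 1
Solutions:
 u(z) = C1 + 7*z^4/16 + 7*z^3/9 - 7*z^2/8 + 7*z/4


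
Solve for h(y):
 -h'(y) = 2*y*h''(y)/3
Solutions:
 h(y) = C1 + C2/sqrt(y)


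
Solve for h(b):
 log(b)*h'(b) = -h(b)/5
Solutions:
 h(b) = C1*exp(-li(b)/5)


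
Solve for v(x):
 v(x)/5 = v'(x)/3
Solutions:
 v(x) = C1*exp(3*x/5)


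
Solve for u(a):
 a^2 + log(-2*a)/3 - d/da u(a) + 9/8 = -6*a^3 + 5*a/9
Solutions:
 u(a) = C1 + 3*a^4/2 + a^3/3 - 5*a^2/18 + a*log(-a)/3 + a*(8*log(2) + 19)/24


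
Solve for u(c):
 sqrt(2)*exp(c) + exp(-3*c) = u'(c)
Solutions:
 u(c) = C1 + sqrt(2)*exp(c) - exp(-3*c)/3


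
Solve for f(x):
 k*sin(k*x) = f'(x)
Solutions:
 f(x) = C1 - cos(k*x)


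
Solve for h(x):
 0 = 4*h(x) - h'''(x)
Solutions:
 h(x) = C3*exp(2^(2/3)*x) + (C1*sin(2^(2/3)*sqrt(3)*x/2) + C2*cos(2^(2/3)*sqrt(3)*x/2))*exp(-2^(2/3)*x/2)


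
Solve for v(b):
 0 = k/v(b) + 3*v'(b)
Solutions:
 v(b) = -sqrt(C1 - 6*b*k)/3
 v(b) = sqrt(C1 - 6*b*k)/3


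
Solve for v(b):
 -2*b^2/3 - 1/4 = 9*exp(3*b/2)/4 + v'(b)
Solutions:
 v(b) = C1 - 2*b^3/9 - b/4 - 3*exp(3*b/2)/2


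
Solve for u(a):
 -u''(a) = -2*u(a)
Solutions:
 u(a) = C1*exp(-sqrt(2)*a) + C2*exp(sqrt(2)*a)


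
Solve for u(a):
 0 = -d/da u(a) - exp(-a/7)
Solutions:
 u(a) = C1 + 7*exp(-a/7)


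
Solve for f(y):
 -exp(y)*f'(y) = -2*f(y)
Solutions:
 f(y) = C1*exp(-2*exp(-y))


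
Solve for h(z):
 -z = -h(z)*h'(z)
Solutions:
 h(z) = -sqrt(C1 + z^2)
 h(z) = sqrt(C1 + z^2)


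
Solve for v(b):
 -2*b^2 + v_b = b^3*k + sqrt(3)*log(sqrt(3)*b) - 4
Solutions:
 v(b) = C1 + b^4*k/4 + 2*b^3/3 + sqrt(3)*b*log(b) - 4*b - sqrt(3)*b + sqrt(3)*b*log(3)/2


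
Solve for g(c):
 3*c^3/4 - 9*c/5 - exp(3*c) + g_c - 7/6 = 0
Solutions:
 g(c) = C1 - 3*c^4/16 + 9*c^2/10 + 7*c/6 + exp(3*c)/3


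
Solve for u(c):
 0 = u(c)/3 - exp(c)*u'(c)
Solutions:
 u(c) = C1*exp(-exp(-c)/3)


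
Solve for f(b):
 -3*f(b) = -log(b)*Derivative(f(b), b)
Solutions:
 f(b) = C1*exp(3*li(b))


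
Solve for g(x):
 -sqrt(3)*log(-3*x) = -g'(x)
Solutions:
 g(x) = C1 + sqrt(3)*x*log(-x) + sqrt(3)*x*(-1 + log(3))


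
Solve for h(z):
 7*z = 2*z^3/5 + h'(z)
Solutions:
 h(z) = C1 - z^4/10 + 7*z^2/2


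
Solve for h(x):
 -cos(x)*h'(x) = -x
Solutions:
 h(x) = C1 + Integral(x/cos(x), x)


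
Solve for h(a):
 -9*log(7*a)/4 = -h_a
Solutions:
 h(a) = C1 + 9*a*log(a)/4 - 9*a/4 + 9*a*log(7)/4


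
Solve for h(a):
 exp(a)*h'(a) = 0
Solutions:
 h(a) = C1


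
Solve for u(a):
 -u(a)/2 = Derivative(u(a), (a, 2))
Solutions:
 u(a) = C1*sin(sqrt(2)*a/2) + C2*cos(sqrt(2)*a/2)


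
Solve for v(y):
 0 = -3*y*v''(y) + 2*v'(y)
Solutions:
 v(y) = C1 + C2*y^(5/3)


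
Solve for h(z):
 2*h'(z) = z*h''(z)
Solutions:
 h(z) = C1 + C2*z^3


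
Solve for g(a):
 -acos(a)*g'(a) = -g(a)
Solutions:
 g(a) = C1*exp(Integral(1/acos(a), a))


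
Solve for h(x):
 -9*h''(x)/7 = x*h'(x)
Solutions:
 h(x) = C1 + C2*erf(sqrt(14)*x/6)


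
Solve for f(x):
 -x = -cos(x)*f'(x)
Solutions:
 f(x) = C1 + Integral(x/cos(x), x)


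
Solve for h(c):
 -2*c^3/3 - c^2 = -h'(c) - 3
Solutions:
 h(c) = C1 + c^4/6 + c^3/3 - 3*c


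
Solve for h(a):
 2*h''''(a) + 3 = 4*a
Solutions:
 h(a) = C1 + C2*a + C3*a^2 + C4*a^3 + a^5/60 - a^4/16


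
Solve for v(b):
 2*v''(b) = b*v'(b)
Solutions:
 v(b) = C1 + C2*erfi(b/2)


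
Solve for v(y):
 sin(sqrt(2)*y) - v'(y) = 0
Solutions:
 v(y) = C1 - sqrt(2)*cos(sqrt(2)*y)/2


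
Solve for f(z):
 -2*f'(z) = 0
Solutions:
 f(z) = C1


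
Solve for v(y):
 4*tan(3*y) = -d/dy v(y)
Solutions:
 v(y) = C1 + 4*log(cos(3*y))/3


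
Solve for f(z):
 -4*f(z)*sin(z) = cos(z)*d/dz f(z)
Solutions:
 f(z) = C1*cos(z)^4


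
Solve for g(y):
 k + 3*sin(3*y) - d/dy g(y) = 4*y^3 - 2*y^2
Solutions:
 g(y) = C1 + k*y - y^4 + 2*y^3/3 - cos(3*y)


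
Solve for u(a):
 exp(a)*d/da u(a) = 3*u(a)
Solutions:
 u(a) = C1*exp(-3*exp(-a))


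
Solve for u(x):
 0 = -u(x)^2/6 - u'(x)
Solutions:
 u(x) = 6/(C1 + x)


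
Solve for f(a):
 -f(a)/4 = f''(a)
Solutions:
 f(a) = C1*sin(a/2) + C2*cos(a/2)


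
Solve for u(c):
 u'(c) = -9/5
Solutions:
 u(c) = C1 - 9*c/5


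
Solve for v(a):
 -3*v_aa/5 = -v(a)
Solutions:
 v(a) = C1*exp(-sqrt(15)*a/3) + C2*exp(sqrt(15)*a/3)


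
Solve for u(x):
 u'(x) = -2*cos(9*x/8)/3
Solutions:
 u(x) = C1 - 16*sin(9*x/8)/27


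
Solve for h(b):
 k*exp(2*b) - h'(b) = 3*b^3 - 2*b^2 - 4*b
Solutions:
 h(b) = C1 - 3*b^4/4 + 2*b^3/3 + 2*b^2 + k*exp(2*b)/2


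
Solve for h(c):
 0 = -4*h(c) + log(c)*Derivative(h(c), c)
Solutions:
 h(c) = C1*exp(4*li(c))


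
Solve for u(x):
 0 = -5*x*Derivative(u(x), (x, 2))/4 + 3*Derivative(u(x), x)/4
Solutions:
 u(x) = C1 + C2*x^(8/5)


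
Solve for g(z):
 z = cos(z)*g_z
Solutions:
 g(z) = C1 + Integral(z/cos(z), z)


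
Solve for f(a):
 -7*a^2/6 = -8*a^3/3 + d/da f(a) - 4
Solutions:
 f(a) = C1 + 2*a^4/3 - 7*a^3/18 + 4*a


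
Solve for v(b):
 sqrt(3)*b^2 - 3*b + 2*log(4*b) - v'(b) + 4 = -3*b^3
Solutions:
 v(b) = C1 + 3*b^4/4 + sqrt(3)*b^3/3 - 3*b^2/2 + 2*b*log(b) + 2*b + 4*b*log(2)


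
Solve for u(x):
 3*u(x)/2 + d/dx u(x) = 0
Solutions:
 u(x) = C1*exp(-3*x/2)


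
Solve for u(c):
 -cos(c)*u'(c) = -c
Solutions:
 u(c) = C1 + Integral(c/cos(c), c)


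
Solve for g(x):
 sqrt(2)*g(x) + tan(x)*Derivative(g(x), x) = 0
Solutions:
 g(x) = C1/sin(x)^(sqrt(2))


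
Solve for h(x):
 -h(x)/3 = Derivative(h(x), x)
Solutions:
 h(x) = C1*exp(-x/3)


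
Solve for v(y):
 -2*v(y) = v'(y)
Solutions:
 v(y) = C1*exp(-2*y)


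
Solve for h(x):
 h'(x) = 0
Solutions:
 h(x) = C1


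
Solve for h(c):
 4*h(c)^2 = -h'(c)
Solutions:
 h(c) = 1/(C1 + 4*c)


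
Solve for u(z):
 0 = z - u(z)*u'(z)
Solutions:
 u(z) = -sqrt(C1 + z^2)
 u(z) = sqrt(C1 + z^2)


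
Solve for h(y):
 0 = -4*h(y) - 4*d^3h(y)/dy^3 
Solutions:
 h(y) = C3*exp(-y) + (C1*sin(sqrt(3)*y/2) + C2*cos(sqrt(3)*y/2))*exp(y/2)


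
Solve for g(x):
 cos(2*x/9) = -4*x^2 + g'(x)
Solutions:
 g(x) = C1 + 4*x^3/3 + 9*sin(2*x/9)/2


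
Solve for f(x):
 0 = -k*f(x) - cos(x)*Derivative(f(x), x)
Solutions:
 f(x) = C1*exp(k*(log(sin(x) - 1) - log(sin(x) + 1))/2)


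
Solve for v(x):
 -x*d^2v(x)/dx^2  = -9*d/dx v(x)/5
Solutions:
 v(x) = C1 + C2*x^(14/5)


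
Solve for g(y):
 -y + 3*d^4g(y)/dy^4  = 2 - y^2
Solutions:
 g(y) = C1 + C2*y + C3*y^2 + C4*y^3 - y^6/1080 + y^5/360 + y^4/36


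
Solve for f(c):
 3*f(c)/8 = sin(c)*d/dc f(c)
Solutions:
 f(c) = C1*(cos(c) - 1)^(3/16)/(cos(c) + 1)^(3/16)


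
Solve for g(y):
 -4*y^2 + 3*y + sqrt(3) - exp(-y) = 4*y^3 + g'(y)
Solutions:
 g(y) = C1 - y^4 - 4*y^3/3 + 3*y^2/2 + sqrt(3)*y + exp(-y)


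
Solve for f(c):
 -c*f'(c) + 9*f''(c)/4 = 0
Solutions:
 f(c) = C1 + C2*erfi(sqrt(2)*c/3)


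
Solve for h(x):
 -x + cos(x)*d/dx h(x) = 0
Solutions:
 h(x) = C1 + Integral(x/cos(x), x)


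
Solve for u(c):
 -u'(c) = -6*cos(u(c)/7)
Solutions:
 -6*c - 7*log(sin(u(c)/7) - 1)/2 + 7*log(sin(u(c)/7) + 1)/2 = C1


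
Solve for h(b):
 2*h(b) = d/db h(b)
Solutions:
 h(b) = C1*exp(2*b)


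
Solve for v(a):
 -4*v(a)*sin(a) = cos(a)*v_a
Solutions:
 v(a) = C1*cos(a)^4


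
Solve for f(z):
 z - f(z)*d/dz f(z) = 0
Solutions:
 f(z) = -sqrt(C1 + z^2)
 f(z) = sqrt(C1 + z^2)


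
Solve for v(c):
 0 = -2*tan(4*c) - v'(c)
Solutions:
 v(c) = C1 + log(cos(4*c))/2


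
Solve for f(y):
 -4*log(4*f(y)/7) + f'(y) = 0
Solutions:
 -Integral(1/(log(_y) - log(7) + 2*log(2)), (_y, f(y)))/4 = C1 - y


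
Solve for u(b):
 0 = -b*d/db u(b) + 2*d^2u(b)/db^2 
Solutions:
 u(b) = C1 + C2*erfi(b/2)


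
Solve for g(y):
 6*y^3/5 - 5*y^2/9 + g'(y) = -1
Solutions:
 g(y) = C1 - 3*y^4/10 + 5*y^3/27 - y


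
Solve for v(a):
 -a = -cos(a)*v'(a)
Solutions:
 v(a) = C1 + Integral(a/cos(a), a)


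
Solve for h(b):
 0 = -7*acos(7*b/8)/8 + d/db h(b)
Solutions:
 h(b) = C1 + 7*b*acos(7*b/8)/8 - sqrt(64 - 49*b^2)/8


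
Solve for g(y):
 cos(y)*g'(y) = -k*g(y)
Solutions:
 g(y) = C1*exp(k*(log(sin(y) - 1) - log(sin(y) + 1))/2)


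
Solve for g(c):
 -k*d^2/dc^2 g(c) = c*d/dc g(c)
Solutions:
 g(c) = C1 + C2*sqrt(k)*erf(sqrt(2)*c*sqrt(1/k)/2)


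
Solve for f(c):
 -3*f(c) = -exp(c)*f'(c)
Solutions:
 f(c) = C1*exp(-3*exp(-c))


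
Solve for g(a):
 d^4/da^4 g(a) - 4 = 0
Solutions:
 g(a) = C1 + C2*a + C3*a^2 + C4*a^3 + a^4/6


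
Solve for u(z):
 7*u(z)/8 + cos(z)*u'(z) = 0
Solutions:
 u(z) = C1*(sin(z) - 1)^(7/16)/(sin(z) + 1)^(7/16)


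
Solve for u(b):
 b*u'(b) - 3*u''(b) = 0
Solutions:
 u(b) = C1 + C2*erfi(sqrt(6)*b/6)


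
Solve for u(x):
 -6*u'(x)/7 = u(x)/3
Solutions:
 u(x) = C1*exp(-7*x/18)


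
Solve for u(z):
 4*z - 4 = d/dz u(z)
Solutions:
 u(z) = C1 + 2*z^2 - 4*z


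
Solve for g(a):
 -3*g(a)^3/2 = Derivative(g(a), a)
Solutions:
 g(a) = -sqrt(-1/(C1 - 3*a))
 g(a) = sqrt(-1/(C1 - 3*a))


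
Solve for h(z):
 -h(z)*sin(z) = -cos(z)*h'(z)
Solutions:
 h(z) = C1/cos(z)


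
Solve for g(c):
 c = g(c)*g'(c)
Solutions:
 g(c) = -sqrt(C1 + c^2)
 g(c) = sqrt(C1 + c^2)


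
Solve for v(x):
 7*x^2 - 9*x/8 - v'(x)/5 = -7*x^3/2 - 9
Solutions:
 v(x) = C1 + 35*x^4/8 + 35*x^3/3 - 45*x^2/16 + 45*x


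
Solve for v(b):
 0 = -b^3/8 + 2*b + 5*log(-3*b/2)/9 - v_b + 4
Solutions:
 v(b) = C1 - b^4/32 + b^2 + 5*b*log(-b)/9 + b*(-5*log(2) + 5*log(3) + 31)/9


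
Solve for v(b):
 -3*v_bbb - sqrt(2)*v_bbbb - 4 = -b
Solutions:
 v(b) = C1 + C2*b + C3*b^2 + C4*exp(-3*sqrt(2)*b/2) + b^4/72 + b^3*(-12 - sqrt(2))/54


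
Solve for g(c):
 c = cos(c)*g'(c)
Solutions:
 g(c) = C1 + Integral(c/cos(c), c)


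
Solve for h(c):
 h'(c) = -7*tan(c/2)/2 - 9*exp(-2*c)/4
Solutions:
 h(c) = C1 - 7*log(tan(c/2)^2 + 1)/2 + 9*exp(-2*c)/8


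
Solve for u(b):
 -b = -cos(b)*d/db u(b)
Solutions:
 u(b) = C1 + Integral(b/cos(b), b)


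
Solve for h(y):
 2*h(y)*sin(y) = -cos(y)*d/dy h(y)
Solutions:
 h(y) = C1*cos(y)^2


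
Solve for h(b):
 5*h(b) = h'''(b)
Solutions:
 h(b) = C3*exp(5^(1/3)*b) + (C1*sin(sqrt(3)*5^(1/3)*b/2) + C2*cos(sqrt(3)*5^(1/3)*b/2))*exp(-5^(1/3)*b/2)


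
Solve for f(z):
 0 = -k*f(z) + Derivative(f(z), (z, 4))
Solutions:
 f(z) = C1*exp(-k^(1/4)*z) + C2*exp(k^(1/4)*z) + C3*exp(-I*k^(1/4)*z) + C4*exp(I*k^(1/4)*z)


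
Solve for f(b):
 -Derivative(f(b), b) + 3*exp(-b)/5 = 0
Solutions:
 f(b) = C1 - 3*exp(-b)/5


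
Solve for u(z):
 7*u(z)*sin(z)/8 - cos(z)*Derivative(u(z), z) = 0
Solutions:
 u(z) = C1/cos(z)^(7/8)


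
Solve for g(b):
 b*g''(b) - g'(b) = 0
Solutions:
 g(b) = C1 + C2*b^2


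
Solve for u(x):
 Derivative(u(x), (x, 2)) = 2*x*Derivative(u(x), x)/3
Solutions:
 u(x) = C1 + C2*erfi(sqrt(3)*x/3)


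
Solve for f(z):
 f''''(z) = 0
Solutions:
 f(z) = C1 + C2*z + C3*z^2 + C4*z^3


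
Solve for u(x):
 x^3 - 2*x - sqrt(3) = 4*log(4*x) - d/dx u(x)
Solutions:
 u(x) = C1 - x^4/4 + x^2 + 4*x*log(x) - 4*x + sqrt(3)*x + x*log(256)


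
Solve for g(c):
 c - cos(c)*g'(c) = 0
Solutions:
 g(c) = C1 + Integral(c/cos(c), c)


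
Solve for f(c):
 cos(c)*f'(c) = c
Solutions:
 f(c) = C1 + Integral(c/cos(c), c)


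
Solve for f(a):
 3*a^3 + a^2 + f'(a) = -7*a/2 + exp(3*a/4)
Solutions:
 f(a) = C1 - 3*a^4/4 - a^3/3 - 7*a^2/4 + 4*exp(3*a/4)/3


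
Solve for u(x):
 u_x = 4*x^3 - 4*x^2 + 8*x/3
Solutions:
 u(x) = C1 + x^4 - 4*x^3/3 + 4*x^2/3


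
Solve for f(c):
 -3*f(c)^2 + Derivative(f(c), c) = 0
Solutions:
 f(c) = -1/(C1 + 3*c)


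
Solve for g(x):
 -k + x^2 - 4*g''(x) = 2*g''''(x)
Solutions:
 g(x) = C1 + C2*x + C3*sin(sqrt(2)*x) + C4*cos(sqrt(2)*x) + x^4/48 + x^2*(-k - 1)/8


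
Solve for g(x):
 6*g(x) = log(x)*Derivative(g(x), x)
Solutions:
 g(x) = C1*exp(6*li(x))


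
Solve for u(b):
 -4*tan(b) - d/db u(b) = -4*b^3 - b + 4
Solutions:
 u(b) = C1 + b^4 + b^2/2 - 4*b + 4*log(cos(b))


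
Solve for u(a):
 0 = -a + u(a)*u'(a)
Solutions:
 u(a) = -sqrt(C1 + a^2)
 u(a) = sqrt(C1 + a^2)


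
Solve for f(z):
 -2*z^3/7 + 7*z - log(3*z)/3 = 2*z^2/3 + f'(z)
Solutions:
 f(z) = C1 - z^4/14 - 2*z^3/9 + 7*z^2/2 - z*log(z)/3 - z*log(3)/3 + z/3


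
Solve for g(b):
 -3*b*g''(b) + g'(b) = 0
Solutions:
 g(b) = C1 + C2*b^(4/3)


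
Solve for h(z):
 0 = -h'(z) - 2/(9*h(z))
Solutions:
 h(z) = -sqrt(C1 - 4*z)/3
 h(z) = sqrt(C1 - 4*z)/3


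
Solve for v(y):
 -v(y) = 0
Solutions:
 v(y) = 0


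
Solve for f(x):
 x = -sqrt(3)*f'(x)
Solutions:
 f(x) = C1 - sqrt(3)*x^2/6


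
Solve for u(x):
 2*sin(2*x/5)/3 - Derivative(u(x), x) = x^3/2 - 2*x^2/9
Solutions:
 u(x) = C1 - x^4/8 + 2*x^3/27 - 5*cos(2*x/5)/3


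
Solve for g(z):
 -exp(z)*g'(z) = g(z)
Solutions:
 g(z) = C1*exp(exp(-z))


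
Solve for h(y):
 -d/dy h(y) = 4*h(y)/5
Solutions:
 h(y) = C1*exp(-4*y/5)


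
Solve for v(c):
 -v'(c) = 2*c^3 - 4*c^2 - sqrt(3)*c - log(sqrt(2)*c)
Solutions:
 v(c) = C1 - c^4/2 + 4*c^3/3 + sqrt(3)*c^2/2 + c*log(c) - c + c*log(2)/2


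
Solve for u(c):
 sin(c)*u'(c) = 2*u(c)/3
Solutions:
 u(c) = C1*(cos(c) - 1)^(1/3)/(cos(c) + 1)^(1/3)


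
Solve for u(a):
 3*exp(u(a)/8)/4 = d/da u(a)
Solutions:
 u(a) = 8*log(-1/(C1 + 3*a)) + 40*log(2)


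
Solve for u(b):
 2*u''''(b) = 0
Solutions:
 u(b) = C1 + C2*b + C3*b^2 + C4*b^3


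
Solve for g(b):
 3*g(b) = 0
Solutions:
 g(b) = 0


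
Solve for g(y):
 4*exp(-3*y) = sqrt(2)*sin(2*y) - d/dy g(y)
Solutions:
 g(y) = C1 - sqrt(2)*cos(2*y)/2 + 4*exp(-3*y)/3


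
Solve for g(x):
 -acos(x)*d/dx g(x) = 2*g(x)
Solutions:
 g(x) = C1*exp(-2*Integral(1/acos(x), x))


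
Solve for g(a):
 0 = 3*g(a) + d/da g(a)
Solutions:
 g(a) = C1*exp(-3*a)


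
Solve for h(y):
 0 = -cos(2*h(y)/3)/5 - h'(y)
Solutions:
 y/5 - 3*log(sin(2*h(y)/3) - 1)/4 + 3*log(sin(2*h(y)/3) + 1)/4 = C1


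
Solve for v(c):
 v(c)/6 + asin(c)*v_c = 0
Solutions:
 v(c) = C1*exp(-Integral(1/asin(c), c)/6)


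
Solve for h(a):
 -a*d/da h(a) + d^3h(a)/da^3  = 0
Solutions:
 h(a) = C1 + Integral(C2*airyai(a) + C3*airybi(a), a)


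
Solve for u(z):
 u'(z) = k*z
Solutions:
 u(z) = C1 + k*z^2/2


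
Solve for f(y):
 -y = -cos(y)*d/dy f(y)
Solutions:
 f(y) = C1 + Integral(y/cos(y), y)


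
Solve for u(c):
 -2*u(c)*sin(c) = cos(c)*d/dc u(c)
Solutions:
 u(c) = C1*cos(c)^2


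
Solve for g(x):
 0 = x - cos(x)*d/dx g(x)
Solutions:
 g(x) = C1 + Integral(x/cos(x), x)


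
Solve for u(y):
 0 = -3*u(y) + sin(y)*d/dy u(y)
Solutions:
 u(y) = C1*(cos(y) - 1)^(3/2)/(cos(y) + 1)^(3/2)


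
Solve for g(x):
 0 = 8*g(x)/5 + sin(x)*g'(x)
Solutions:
 g(x) = C1*(cos(x) + 1)^(4/5)/(cos(x) - 1)^(4/5)


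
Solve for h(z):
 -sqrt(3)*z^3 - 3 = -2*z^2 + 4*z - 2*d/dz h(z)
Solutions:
 h(z) = C1 + sqrt(3)*z^4/8 - z^3/3 + z^2 + 3*z/2


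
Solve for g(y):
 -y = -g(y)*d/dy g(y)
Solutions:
 g(y) = -sqrt(C1 + y^2)
 g(y) = sqrt(C1 + y^2)


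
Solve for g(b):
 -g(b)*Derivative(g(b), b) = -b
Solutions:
 g(b) = -sqrt(C1 + b^2)
 g(b) = sqrt(C1 + b^2)


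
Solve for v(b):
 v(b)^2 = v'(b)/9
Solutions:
 v(b) = -1/(C1 + 9*b)


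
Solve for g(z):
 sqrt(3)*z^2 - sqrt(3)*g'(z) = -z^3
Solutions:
 g(z) = C1 + sqrt(3)*z^4/12 + z^3/3


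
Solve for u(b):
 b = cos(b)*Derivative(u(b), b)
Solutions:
 u(b) = C1 + Integral(b/cos(b), b)


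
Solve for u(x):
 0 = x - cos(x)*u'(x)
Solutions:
 u(x) = C1 + Integral(x/cos(x), x)


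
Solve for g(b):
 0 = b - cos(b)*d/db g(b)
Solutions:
 g(b) = C1 + Integral(b/cos(b), b)


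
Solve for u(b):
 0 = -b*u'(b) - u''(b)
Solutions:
 u(b) = C1 + C2*erf(sqrt(2)*b/2)


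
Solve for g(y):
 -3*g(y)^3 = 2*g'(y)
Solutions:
 g(y) = -sqrt(-1/(C1 - 3*y))
 g(y) = sqrt(-1/(C1 - 3*y))


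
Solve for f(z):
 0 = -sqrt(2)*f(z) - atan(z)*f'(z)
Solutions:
 f(z) = C1*exp(-sqrt(2)*Integral(1/atan(z), z))


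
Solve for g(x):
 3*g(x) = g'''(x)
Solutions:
 g(x) = C3*exp(3^(1/3)*x) + (C1*sin(3^(5/6)*x/2) + C2*cos(3^(5/6)*x/2))*exp(-3^(1/3)*x/2)


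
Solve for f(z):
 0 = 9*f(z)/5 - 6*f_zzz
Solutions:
 f(z) = C3*exp(10^(2/3)*3^(1/3)*z/10) + (C1*sin(10^(2/3)*3^(5/6)*z/20) + C2*cos(10^(2/3)*3^(5/6)*z/20))*exp(-10^(2/3)*3^(1/3)*z/20)


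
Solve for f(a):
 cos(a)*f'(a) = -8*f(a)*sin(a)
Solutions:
 f(a) = C1*cos(a)^8


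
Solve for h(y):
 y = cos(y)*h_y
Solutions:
 h(y) = C1 + Integral(y/cos(y), y)


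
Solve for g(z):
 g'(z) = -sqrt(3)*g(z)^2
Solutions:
 g(z) = 1/(C1 + sqrt(3)*z)


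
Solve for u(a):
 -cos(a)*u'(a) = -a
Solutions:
 u(a) = C1 + Integral(a/cos(a), a)


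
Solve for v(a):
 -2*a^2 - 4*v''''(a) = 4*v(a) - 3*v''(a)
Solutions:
 v(a) = -a^2/2 + (C1*sin(a*sin(atan(sqrt(55)/3)/2)) + C2*cos(a*sin(atan(sqrt(55)/3)/2)))*exp(-a*cos(atan(sqrt(55)/3)/2)) + (C3*sin(a*sin(atan(sqrt(55)/3)/2)) + C4*cos(a*sin(atan(sqrt(55)/3)/2)))*exp(a*cos(atan(sqrt(55)/3)/2)) - 3/4


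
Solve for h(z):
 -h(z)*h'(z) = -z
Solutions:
 h(z) = -sqrt(C1 + z^2)
 h(z) = sqrt(C1 + z^2)


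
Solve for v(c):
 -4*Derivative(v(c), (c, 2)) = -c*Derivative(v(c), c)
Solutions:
 v(c) = C1 + C2*erfi(sqrt(2)*c/4)


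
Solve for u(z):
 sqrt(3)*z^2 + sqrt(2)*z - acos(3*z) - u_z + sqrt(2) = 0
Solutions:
 u(z) = C1 + sqrt(3)*z^3/3 + sqrt(2)*z^2/2 - z*acos(3*z) + sqrt(2)*z + sqrt(1 - 9*z^2)/3


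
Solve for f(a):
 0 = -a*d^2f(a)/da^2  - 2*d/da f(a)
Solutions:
 f(a) = C1 + C2/a


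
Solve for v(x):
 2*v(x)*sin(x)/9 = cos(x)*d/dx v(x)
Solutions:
 v(x) = C1/cos(x)^(2/9)


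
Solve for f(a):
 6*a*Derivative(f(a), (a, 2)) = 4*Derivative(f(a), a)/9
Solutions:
 f(a) = C1 + C2*a^(29/27)


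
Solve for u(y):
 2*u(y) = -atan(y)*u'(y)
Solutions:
 u(y) = C1*exp(-2*Integral(1/atan(y), y))


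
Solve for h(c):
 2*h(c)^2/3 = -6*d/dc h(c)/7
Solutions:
 h(c) = 9/(C1 + 7*c)


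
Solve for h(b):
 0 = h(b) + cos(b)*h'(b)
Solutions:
 h(b) = C1*sqrt(sin(b) - 1)/sqrt(sin(b) + 1)


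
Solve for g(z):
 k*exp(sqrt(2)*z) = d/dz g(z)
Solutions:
 g(z) = C1 + sqrt(2)*k*exp(sqrt(2)*z)/2


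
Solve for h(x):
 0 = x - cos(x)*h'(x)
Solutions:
 h(x) = C1 + Integral(x/cos(x), x)


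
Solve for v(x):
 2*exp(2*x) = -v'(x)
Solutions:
 v(x) = C1 - exp(2*x)


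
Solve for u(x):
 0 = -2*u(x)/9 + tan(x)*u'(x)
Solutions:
 u(x) = C1*sin(x)^(2/9)


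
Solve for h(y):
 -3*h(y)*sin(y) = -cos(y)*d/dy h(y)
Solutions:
 h(y) = C1/cos(y)^3


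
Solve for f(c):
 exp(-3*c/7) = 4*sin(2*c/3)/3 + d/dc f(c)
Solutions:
 f(c) = C1 + 2*cos(2*c/3) - 7*exp(-3*c/7)/3


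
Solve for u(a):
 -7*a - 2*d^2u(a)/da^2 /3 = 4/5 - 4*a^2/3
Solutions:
 u(a) = C1 + C2*a + a^4/6 - 7*a^3/4 - 3*a^2/5


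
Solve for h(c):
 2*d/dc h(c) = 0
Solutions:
 h(c) = C1


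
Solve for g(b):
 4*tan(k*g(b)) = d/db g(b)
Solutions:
 g(b) = Piecewise((-asin(exp(C1*k + 4*b*k))/k + pi/k, Ne(k, 0)), (nan, True))
 g(b) = Piecewise((asin(exp(C1*k + 4*b*k))/k, Ne(k, 0)), (nan, True))


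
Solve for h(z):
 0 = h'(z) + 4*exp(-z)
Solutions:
 h(z) = C1 + 4*exp(-z)


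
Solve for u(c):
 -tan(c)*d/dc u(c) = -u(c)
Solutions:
 u(c) = C1*sin(c)


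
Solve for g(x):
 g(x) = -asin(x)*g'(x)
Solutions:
 g(x) = C1*exp(-Integral(1/asin(x), x))


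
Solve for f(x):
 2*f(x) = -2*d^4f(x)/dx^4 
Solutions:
 f(x) = (C1*sin(sqrt(2)*x/2) + C2*cos(sqrt(2)*x/2))*exp(-sqrt(2)*x/2) + (C3*sin(sqrt(2)*x/2) + C4*cos(sqrt(2)*x/2))*exp(sqrt(2)*x/2)


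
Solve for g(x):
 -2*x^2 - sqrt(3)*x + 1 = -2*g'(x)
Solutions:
 g(x) = C1 + x^3/3 + sqrt(3)*x^2/4 - x/2


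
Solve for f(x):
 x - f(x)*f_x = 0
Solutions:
 f(x) = -sqrt(C1 + x^2)
 f(x) = sqrt(C1 + x^2)


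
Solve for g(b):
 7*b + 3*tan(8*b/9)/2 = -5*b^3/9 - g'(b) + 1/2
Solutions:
 g(b) = C1 - 5*b^4/36 - 7*b^2/2 + b/2 + 27*log(cos(8*b/9))/16


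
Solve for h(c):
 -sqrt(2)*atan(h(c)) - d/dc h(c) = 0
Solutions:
 Integral(1/atan(_y), (_y, h(c))) = C1 - sqrt(2)*c


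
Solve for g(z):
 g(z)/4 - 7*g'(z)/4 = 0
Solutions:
 g(z) = C1*exp(z/7)


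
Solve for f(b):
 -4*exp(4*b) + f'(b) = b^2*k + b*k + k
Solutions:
 f(b) = C1 + b^3*k/3 + b^2*k/2 + b*k + exp(4*b)


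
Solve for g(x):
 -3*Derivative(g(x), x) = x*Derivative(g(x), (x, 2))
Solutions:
 g(x) = C1 + C2/x^2


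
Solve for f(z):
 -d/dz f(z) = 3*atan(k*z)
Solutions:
 f(z) = C1 - 3*Piecewise((z*atan(k*z) - log(k^2*z^2 + 1)/(2*k), Ne(k, 0)), (0, True))


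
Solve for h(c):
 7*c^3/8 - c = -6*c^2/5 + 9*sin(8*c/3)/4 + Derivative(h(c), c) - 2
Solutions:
 h(c) = C1 + 7*c^4/32 + 2*c^3/5 - c^2/2 + 2*c + 27*cos(8*c/3)/32


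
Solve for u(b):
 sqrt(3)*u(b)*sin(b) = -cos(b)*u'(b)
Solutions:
 u(b) = C1*cos(b)^(sqrt(3))


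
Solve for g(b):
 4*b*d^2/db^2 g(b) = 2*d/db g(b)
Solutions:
 g(b) = C1 + C2*b^(3/2)


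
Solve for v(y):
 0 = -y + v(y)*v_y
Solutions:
 v(y) = -sqrt(C1 + y^2)
 v(y) = sqrt(C1 + y^2)


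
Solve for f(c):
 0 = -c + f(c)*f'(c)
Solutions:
 f(c) = -sqrt(C1 + c^2)
 f(c) = sqrt(C1 + c^2)


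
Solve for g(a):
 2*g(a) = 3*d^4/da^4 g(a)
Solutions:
 g(a) = C1*exp(-2^(1/4)*3^(3/4)*a/3) + C2*exp(2^(1/4)*3^(3/4)*a/3) + C3*sin(2^(1/4)*3^(3/4)*a/3) + C4*cos(2^(1/4)*3^(3/4)*a/3)


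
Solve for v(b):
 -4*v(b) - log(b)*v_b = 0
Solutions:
 v(b) = C1*exp(-4*li(b))


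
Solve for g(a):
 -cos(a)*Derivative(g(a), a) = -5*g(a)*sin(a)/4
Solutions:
 g(a) = C1/cos(a)^(5/4)


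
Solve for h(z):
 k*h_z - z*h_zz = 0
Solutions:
 h(z) = C1 + z^(re(k) + 1)*(C2*sin(log(z)*Abs(im(k))) + C3*cos(log(z)*im(k)))


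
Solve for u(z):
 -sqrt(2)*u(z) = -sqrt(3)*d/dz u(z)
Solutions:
 u(z) = C1*exp(sqrt(6)*z/3)


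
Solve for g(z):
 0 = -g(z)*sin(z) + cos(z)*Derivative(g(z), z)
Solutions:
 g(z) = C1/cos(z)


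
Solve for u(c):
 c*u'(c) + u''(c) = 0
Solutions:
 u(c) = C1 + C2*erf(sqrt(2)*c/2)


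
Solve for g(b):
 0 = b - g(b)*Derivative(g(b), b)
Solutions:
 g(b) = -sqrt(C1 + b^2)
 g(b) = sqrt(C1 + b^2)


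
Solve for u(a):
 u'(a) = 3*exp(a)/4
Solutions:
 u(a) = C1 + 3*exp(a)/4


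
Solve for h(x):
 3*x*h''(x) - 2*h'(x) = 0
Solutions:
 h(x) = C1 + C2*x^(5/3)


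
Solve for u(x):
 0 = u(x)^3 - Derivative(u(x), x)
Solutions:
 u(x) = -sqrt(2)*sqrt(-1/(C1 + x))/2
 u(x) = sqrt(2)*sqrt(-1/(C1 + x))/2
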